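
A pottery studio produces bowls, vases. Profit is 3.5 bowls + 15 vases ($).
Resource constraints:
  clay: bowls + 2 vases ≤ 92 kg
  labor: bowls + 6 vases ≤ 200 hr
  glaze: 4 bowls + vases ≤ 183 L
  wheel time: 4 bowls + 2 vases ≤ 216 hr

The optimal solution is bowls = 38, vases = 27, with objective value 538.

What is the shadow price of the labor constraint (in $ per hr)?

At the optimum: clay uses 92 of 92 (binding); labor uses 200 of 200 (binding); glaze uses 179 of 183 (slack = 4); wheel time uses 206 of 216 (slack = 10).
Since glaze, wheel time are not tight, their duals are 0.
The binding rows give the dual system: 1·y_clay + 1·y_labor = 3.5 and 2·y_clay + 6·y_labor = 15.
This yields shadow prices y_clay = 1.5, y_labor = 2.
Shadow price of labor = 2.

2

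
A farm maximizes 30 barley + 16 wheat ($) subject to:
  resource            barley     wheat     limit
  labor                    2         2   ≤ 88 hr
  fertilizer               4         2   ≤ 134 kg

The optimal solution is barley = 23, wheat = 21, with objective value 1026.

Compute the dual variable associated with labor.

Check each constraint at x*: labor 88/88 (tight); fertilizer 134/134 (tight).
The binding rows give the dual system: 2·y_labor + 4·y_fertilizer = 30 and 2·y_labor + 2·y_fertilizer = 16.
→ y_labor = 1 and y_fertilizer = 7.
Shadow price of labor = 1.

1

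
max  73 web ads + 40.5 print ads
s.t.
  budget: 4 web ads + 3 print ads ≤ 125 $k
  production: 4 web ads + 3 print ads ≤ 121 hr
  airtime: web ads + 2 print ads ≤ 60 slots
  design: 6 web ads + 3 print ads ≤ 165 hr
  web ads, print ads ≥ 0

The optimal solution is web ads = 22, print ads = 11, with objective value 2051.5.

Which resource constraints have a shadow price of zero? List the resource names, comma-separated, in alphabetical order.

airtime, budget

budget: 121/125 (slack 4)
production: 121/121 (binding)
airtime: 44/60 (slack 16)
design: 165/165 (binding)
By complementary slackness, a constraint with positive slack has shadow price 0 → airtime, budget.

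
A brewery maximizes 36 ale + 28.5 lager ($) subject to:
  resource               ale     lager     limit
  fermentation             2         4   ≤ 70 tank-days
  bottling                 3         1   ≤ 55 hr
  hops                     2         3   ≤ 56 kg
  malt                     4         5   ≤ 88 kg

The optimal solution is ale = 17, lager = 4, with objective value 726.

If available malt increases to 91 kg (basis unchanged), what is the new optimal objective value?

Binding: bottling and malt. Non-binding: fermentation (20 unused), hops (10 unused).
Since fermentation, hops are not tight, their duals are 0.
From A_Bᵀ y = c: 3·y_bottling + 4·y_malt = 36; 1·y_bottling + 5·y_malt = 28.5.
This yields shadow prices y_bottling = 6, y_malt = 4.5.
Δz = y_malt·Δb = 4.5 × (3) = 13.5, so new z* = 726 + 13.5 = 739.5.

739.5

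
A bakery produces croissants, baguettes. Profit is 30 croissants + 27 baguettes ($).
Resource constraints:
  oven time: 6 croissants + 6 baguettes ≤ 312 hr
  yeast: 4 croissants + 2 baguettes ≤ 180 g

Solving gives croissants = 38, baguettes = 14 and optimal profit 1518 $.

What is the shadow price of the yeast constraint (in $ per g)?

Check each constraint at x*: oven time 312/312 (tight); yeast 180/180 (tight).
Dual feasibility on the basic columns requires 6·y_oven time + 4·y_yeast = 30, 6·y_oven time + 2·y_yeast = 27.
→ y_oven time = 4 and y_yeast = 1.5.
Shadow price of yeast = 1.5.

1.5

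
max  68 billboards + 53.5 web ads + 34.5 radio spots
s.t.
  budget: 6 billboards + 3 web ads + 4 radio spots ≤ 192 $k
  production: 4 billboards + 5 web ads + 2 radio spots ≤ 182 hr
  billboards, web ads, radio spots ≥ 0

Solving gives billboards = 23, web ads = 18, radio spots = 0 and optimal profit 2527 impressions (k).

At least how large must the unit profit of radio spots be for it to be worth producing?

Check each constraint at x*: budget 192/192 (tight); production 182/182 (tight).
Dual feasibility on the basic columns requires 6·y_budget + 4·y_production = 68, 3·y_budget + 5·y_production = 53.5.
This yields shadow prices y_budget = 7, y_production = 6.5.
radio spots enters the basis when its profit ≥ yᵀa₃ = 7·4 + 6.5·2 = 41.

41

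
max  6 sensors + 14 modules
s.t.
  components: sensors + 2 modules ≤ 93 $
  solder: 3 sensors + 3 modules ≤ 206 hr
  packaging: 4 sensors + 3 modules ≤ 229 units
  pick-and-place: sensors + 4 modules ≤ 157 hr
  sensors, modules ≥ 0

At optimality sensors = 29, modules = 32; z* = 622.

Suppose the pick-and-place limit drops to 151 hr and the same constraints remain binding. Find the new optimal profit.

Check each constraint at x*: components 93/93 (tight); solder 183/206 (slack 23); packaging 212/229 (slack 17); pick-and-place 157/157 (tight).
Slack constraints have shadow price 0 (complementary slackness).
The binding rows give the dual system: 1·y_components + 1·y_pick-and-place = 6 and 2·y_components + 4·y_pick-and-place = 14.
Solving: y_components = 5, y_pick-and-place = 1.
Δz = y_pick-and-place·Δb = 1 × (-6) = -6, so new z* = 622 − 6 = 616.

616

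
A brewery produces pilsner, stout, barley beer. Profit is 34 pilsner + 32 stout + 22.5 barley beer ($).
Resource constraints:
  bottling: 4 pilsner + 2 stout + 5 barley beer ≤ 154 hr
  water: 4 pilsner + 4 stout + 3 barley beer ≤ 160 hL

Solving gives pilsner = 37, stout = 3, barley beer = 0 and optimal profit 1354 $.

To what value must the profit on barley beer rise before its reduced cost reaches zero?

27.5

Both bottling and water are binding at x*.
From A_Bᵀ y = c: 4·y_bottling + 4·y_water = 34; 2·y_bottling + 4·y_water = 32.
Solving: y_bottling = 1, y_water = 7.5.
barley beer enters the basis when its profit ≥ yᵀa₃ = 1·5 + 7.5·3 = 27.5.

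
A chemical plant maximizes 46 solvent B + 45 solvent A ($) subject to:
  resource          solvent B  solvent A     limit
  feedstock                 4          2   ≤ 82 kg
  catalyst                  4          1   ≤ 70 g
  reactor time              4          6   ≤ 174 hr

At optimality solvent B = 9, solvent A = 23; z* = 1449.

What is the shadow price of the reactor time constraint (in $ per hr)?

5.5

Binding: feedstock and reactor time. Non-binding: catalyst (11 unused).
Since catalyst is not tight, its dual is 0.
From A_Bᵀ y = c: 4·y_feedstock + 4·y_reactor time = 46; 2·y_feedstock + 6·y_reactor time = 45.
→ y_feedstock = 6 and y_reactor time = 5.5.
Shadow price of reactor time = 5.5.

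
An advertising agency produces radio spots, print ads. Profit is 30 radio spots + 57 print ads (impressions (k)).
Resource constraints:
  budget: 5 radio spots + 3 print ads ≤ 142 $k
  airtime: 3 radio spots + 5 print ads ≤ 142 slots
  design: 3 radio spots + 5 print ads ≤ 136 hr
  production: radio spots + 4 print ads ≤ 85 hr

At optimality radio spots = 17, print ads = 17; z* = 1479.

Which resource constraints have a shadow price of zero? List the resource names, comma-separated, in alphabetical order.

airtime, budget

budget: 136/142 (slack 6)
airtime: 136/142 (slack 6)
design: 136/136 (binding)
production: 85/85 (binding)
By complementary slackness, a constraint with positive slack has shadow price 0 → airtime, budget.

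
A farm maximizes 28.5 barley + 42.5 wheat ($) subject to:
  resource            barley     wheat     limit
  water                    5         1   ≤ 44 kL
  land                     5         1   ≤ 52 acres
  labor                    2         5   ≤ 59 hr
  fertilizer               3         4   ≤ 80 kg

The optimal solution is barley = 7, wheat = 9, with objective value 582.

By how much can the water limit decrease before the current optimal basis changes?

Binding constraints: water, labor. The basis is B = [[5,1],[2,5]] with det 23.
Per unit decrease in water, x* moves by d = (-0.2174, 0.087).
The basis stays optimal until barley reaches 0; allowable decrease = 32.2 kL.

32.2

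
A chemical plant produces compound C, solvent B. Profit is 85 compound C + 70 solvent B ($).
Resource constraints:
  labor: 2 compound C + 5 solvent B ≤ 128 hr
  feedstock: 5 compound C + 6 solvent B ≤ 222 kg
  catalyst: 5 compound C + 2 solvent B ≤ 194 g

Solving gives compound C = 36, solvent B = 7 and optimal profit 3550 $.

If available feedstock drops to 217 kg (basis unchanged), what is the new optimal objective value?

3505

Binding: feedstock and catalyst. Non-binding: labor (21 unused).
Since labor is not tight, its dual is 0.
From A_Bᵀ y = c: 5·y_feedstock + 5·y_catalyst = 85; 6·y_feedstock + 2·y_catalyst = 70.
→ y_feedstock = 9 and y_catalyst = 8.
Δz = y_feedstock·Δb = 9 × (-5) = -45, so new z* = 3550 − 45 = 3505.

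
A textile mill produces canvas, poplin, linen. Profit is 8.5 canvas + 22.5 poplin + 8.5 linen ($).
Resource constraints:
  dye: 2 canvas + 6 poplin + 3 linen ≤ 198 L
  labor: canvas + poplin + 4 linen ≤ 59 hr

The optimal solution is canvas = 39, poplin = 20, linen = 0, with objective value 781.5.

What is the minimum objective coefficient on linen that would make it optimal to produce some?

At the optimum: dye uses 198 of 198 (binding); labor uses 59 of 59 (binding).
Dual feasibility on the basic columns requires 2·y_dye + 1·y_labor = 8.5, 6·y_dye + 1·y_labor = 22.5.
→ y_dye = 3.5 and y_labor = 1.5.
linen enters the basis when its profit ≥ yᵀa₃ = 3.5·3 + 1.5·4 = 16.5.

16.5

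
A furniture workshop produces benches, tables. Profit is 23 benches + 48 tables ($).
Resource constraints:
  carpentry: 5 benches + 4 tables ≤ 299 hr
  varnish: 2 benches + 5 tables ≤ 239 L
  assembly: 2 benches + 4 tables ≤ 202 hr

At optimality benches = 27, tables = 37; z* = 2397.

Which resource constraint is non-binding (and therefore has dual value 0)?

carpentry: 283/299 (slack 16)
varnish: 239/239 (binding)
assembly: 202/202 (binding)
By complementary slackness, a constraint with positive slack has shadow price 0 → carpentry.

carpentry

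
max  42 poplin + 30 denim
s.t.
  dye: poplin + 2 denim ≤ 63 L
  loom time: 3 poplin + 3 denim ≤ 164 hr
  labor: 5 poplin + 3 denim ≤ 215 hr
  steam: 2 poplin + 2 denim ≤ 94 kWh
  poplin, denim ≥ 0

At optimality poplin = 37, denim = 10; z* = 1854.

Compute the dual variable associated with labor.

Check each constraint at x*: dye 57/63 (slack 6); loom time 141/164 (slack 23); labor 215/215 (tight); steam 94/94 (tight).
Since dye, loom time are not tight, their duals are 0.
The binding rows give the dual system: 5·y_labor + 2·y_steam = 42 and 3·y_labor + 2·y_steam = 30.
Solving: y_labor = 6, y_steam = 6.
Shadow price of labor = 6.

6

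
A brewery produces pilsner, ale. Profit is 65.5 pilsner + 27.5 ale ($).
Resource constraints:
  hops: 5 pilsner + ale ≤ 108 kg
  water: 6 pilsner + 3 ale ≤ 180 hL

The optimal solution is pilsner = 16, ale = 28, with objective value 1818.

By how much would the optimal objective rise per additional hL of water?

At the optimum: hops uses 108 of 108 (binding); water uses 180 of 180 (binding).
The binding rows give the dual system: 5·y_hops + 6·y_water = 65.5 and 1·y_hops + 3·y_water = 27.5.
→ y_hops = 3.5 and y_water = 8.
Shadow price of water = 8.

8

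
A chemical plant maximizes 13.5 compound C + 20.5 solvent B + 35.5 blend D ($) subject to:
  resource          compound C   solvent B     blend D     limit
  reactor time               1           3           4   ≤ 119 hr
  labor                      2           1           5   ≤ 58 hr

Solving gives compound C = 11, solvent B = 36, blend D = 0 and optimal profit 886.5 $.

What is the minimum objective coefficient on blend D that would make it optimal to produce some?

42

Check each constraint at x*: reactor time 119/119 (tight); labor 58/58 (tight).
From A_Bᵀ y = c: 1·y_reactor time + 2·y_labor = 13.5; 3·y_reactor time + 1·y_labor = 20.5.
Solving: y_reactor time = 5.5, y_labor = 4.
blend D enters the basis when its profit ≥ yᵀa₃ = 5.5·4 + 4·5 = 42.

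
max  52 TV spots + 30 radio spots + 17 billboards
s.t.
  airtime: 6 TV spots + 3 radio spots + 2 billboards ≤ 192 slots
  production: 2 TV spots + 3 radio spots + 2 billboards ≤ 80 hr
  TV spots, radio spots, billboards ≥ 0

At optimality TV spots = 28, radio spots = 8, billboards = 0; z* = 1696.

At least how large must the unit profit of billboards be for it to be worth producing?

Check each constraint at x*: airtime 192/192 (tight); production 80/80 (tight).
Dual feasibility on the basic columns requires 6·y_airtime + 2·y_production = 52, 3·y_airtime + 3·y_production = 30.
→ y_airtime = 8 and y_production = 2.
billboards enters the basis when its profit ≥ yᵀa₃ = 8·2 + 2·2 = 20.

20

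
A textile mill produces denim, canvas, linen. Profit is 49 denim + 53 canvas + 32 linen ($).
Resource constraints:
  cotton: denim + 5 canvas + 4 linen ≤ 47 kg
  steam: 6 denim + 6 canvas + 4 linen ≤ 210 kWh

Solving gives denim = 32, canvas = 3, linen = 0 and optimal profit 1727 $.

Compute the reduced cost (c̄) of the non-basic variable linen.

-4

Both cotton and steam are binding at x*.
Dual feasibility on the basic columns requires 1·y_cotton + 6·y_steam = 49, 5·y_cotton + 6·y_steam = 53.
This yields shadow prices y_cotton = 1, y_steam = 8.
Reduced cost of linen: c₃ − yᵀa₃ = 32 − (1·4 + 8·4) = 32 − 36 = -4.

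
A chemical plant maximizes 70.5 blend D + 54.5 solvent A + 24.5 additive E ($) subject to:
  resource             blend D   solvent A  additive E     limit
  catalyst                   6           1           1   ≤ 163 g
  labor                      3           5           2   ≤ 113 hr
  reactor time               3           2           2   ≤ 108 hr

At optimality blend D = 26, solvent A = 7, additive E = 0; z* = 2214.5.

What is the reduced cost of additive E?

At the optimum: catalyst uses 163 of 163 (binding); labor uses 113 of 113 (binding); reactor time uses 92 of 108 (slack = 16).
Since reactor time is not tight, its dual is 0.
The binding rows give the dual system: 6·y_catalyst + 3·y_labor = 70.5 and 1·y_catalyst + 5·y_labor = 54.5.
Solving: y_catalyst = 7, y_labor = 9.5.
Reduced cost of additive E: c₃ − yᵀa₃ = 24.5 − (7·1 + 9.5·2) = 24.5 − 26 = -1.5.

-1.5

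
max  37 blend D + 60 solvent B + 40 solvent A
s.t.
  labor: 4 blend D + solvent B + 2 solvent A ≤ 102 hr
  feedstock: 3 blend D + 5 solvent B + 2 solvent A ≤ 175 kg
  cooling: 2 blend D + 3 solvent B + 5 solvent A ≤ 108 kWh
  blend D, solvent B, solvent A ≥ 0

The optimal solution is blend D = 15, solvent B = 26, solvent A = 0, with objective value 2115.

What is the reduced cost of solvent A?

At the optimum: labor uses 86 of 102 (slack = 16); feedstock uses 175 of 175 (binding); cooling uses 108 of 108 (binding).
Since labor is not tight, its dual is 0.
The binding rows give the dual system: 3·y_feedstock + 2·y_cooling = 37 and 5·y_feedstock + 3·y_cooling = 60.
Solving: y_feedstock = 9, y_cooling = 5.
Reduced cost of solvent A: c₃ − yᵀa₃ = 40 − (9·2 + 5·5) = 40 − 43 = -3.

-3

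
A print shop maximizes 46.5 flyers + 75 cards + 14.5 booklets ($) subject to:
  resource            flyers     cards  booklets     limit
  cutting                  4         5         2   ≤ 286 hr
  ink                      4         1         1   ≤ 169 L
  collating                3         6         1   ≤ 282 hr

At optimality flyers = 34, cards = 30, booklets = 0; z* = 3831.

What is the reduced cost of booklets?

-5

At the optimum: cutting uses 286 of 286 (binding); ink uses 166 of 169 (slack = 3); collating uses 282 of 282 (binding).
Slack constraints have shadow price 0 (complementary slackness).
From A_Bᵀ y = c: 4·y_cutting + 3·y_collating = 46.5; 5·y_cutting + 6·y_collating = 75.
→ y_cutting = 6 and y_collating = 7.5.
Reduced cost of booklets: c₃ − yᵀa₃ = 14.5 − (6·2 + 7.5·1) = 14.5 − 19.5 = -5.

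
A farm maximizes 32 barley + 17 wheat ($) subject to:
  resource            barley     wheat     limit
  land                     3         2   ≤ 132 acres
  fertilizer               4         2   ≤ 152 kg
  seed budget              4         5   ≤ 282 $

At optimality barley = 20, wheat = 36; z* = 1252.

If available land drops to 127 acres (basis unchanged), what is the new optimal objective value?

Check each constraint at x*: land 132/132 (tight); fertilizer 152/152 (tight); seed budget 260/282 (slack 22).
Slack constraints have shadow price 0 (complementary slackness).
The binding rows give the dual system: 3·y_land + 4·y_fertilizer = 32 and 2·y_land + 2·y_fertilizer = 17.
Solving: y_land = 2, y_fertilizer = 6.5.
Δz = y_land·Δb = 2 × (-5) = -10, so new z* = 1252 − 10 = 1242.

1242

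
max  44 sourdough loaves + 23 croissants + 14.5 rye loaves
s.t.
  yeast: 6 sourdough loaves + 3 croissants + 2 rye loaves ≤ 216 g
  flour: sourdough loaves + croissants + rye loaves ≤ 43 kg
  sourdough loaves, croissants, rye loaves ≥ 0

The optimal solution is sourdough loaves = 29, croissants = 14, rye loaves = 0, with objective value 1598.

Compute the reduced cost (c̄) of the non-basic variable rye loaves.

At the optimum: yeast uses 216 of 216 (binding); flour uses 43 of 43 (binding).
Dual feasibility on the basic columns requires 6·y_yeast + 1·y_flour = 44, 3·y_yeast + 1·y_flour = 23.
→ y_yeast = 7 and y_flour = 2.
Reduced cost of rye loaves: c₃ − yᵀa₃ = 14.5 − (7·2 + 2·1) = 14.5 − 16 = -1.5.

-1.5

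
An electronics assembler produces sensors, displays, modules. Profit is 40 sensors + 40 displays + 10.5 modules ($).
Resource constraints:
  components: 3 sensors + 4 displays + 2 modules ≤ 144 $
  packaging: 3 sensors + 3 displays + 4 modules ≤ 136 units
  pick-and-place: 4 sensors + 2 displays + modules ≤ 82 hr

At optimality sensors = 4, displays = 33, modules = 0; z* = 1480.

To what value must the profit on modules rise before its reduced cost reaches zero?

20

At the optimum: components uses 144 of 144 (binding); packaging uses 111 of 136 (slack = 25); pick-and-place uses 82 of 82 (binding).
Slack constraints have shadow price 0 (complementary slackness).
From A_Bᵀ y = c: 3·y_components + 4·y_pick-and-place = 40; 4·y_components + 2·y_pick-and-place = 40.
Solving: y_components = 8, y_pick-and-place = 4.
modules enters the basis when its profit ≥ yᵀa₃ = 8·2 + 4·1 = 20.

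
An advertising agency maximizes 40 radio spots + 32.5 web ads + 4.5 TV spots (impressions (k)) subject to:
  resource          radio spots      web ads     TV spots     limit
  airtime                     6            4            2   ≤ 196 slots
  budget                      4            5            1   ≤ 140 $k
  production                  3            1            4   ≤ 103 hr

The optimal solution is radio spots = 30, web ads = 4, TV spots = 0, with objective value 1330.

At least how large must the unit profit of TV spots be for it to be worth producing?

12.5

Check each constraint at x*: airtime 196/196 (tight); budget 140/140 (tight); production 94/103 (slack 9).
Slack constraints have shadow price 0 (complementary slackness).
Dual feasibility on the basic columns requires 6·y_airtime + 4·y_budget = 40, 4·y_airtime + 5·y_budget = 32.5.
→ y_airtime = 5 and y_budget = 2.5.
TV spots enters the basis when its profit ≥ yᵀa₃ = 5·2 + 2.5·1 = 12.5.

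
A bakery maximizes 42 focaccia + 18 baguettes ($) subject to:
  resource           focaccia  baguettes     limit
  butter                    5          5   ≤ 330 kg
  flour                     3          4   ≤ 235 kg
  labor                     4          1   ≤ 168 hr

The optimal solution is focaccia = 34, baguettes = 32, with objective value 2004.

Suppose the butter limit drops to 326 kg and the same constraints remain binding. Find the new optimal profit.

At the optimum: butter uses 330 of 330 (binding); flour uses 230 of 235 (slack = 5); labor uses 168 of 168 (binding).
Since flour is not tight, its dual is 0.
Dual feasibility on the basic columns requires 5·y_butter + 4·y_labor = 42, 5·y_butter + 1·y_labor = 18.
This yields shadow prices y_butter = 2, y_labor = 8.
Δz = y_butter·Δb = 2 × (-4) = -8, so new z* = 2004 − 8 = 1996.

1996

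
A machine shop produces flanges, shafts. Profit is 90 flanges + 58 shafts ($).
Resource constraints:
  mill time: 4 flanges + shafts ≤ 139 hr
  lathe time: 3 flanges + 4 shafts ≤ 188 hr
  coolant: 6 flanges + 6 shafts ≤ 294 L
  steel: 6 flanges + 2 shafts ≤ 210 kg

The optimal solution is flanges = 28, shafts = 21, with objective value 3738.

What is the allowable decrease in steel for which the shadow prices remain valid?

Binding constraints: coolant, steel. The basis is B = [[6,6],[6,2]] with det -24.
Per unit decrease in steel, x* moves by d = (-0.25, 0.25).
The basis stays optimal until lathe time becomes binding; allowable decrease = 80 kg.

80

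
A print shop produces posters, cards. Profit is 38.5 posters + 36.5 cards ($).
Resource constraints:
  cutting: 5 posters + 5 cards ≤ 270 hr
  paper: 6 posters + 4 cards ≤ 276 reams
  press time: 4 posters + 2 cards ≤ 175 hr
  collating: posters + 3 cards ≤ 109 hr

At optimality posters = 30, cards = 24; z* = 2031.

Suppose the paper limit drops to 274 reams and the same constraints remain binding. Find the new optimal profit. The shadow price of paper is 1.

2029

Δb = -2, so new z* = 2031 + (1)·(-2) = 2031 − 2 = 2029.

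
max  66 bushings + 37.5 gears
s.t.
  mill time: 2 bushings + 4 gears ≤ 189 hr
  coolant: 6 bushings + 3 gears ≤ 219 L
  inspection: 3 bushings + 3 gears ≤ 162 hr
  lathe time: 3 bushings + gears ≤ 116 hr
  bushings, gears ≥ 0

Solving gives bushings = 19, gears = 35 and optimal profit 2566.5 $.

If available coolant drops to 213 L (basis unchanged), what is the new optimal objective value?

2509.5

At the optimum: mill time uses 178 of 189 (slack = 11); coolant uses 219 of 219 (binding); inspection uses 162 of 162 (binding); lathe time uses 92 of 116 (slack = 24).
Since mill time, lathe time are not tight, their duals are 0.
The binding rows give the dual system: 6·y_coolant + 3·y_inspection = 66 and 3·y_coolant + 3·y_inspection = 37.5.
→ y_coolant = 9.5 and y_inspection = 3.
Δz = y_coolant·Δb = 9.5 × (-6) = -57, so new z* = 2566.5 − 57 = 2509.5.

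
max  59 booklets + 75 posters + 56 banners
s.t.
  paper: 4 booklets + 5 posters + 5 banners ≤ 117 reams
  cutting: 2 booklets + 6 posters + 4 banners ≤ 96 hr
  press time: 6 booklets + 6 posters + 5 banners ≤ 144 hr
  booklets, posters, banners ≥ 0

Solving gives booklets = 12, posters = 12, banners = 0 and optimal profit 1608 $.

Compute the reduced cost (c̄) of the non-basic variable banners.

At the optimum: paper uses 108 of 117 (slack = 9); cutting uses 96 of 96 (binding); press time uses 144 of 144 (binding).
Since paper is not tight, its dual is 0.
From A_Bᵀ y = c: 2·y_cutting + 6·y_press time = 59; 6·y_cutting + 6·y_press time = 75.
→ y_cutting = 4 and y_press time = 8.5.
Reduced cost of banners: c₃ − yᵀa₃ = 56 − (4·4 + 8.5·5) = 56 − 58.5 = -2.5.

-2.5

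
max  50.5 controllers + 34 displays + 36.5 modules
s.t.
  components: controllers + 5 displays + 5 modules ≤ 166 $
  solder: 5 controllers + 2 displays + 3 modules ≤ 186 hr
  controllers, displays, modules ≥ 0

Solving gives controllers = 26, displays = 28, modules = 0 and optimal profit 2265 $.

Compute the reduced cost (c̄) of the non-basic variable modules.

-7

Check each constraint at x*: components 166/166 (tight); solder 186/186 (tight).
From A_Bᵀ y = c: 1·y_components + 5·y_solder = 50.5; 5·y_components + 2·y_solder = 34.
→ y_components = 3 and y_solder = 9.5.
Reduced cost of modules: c₃ − yᵀa₃ = 36.5 − (3·5 + 9.5·3) = 36.5 − 43.5 = -7.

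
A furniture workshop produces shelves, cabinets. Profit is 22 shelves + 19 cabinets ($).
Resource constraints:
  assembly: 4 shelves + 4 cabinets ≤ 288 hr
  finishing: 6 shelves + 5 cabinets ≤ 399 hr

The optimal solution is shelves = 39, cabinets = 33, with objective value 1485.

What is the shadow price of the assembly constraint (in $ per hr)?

At the optimum: assembly uses 288 of 288 (binding); finishing uses 399 of 399 (binding).
Dual feasibility on the basic columns requires 4·y_assembly + 6·y_finishing = 22, 4·y_assembly + 5·y_finishing = 19.
This yields shadow prices y_assembly = 1, y_finishing = 3.
Shadow price of assembly = 1.

1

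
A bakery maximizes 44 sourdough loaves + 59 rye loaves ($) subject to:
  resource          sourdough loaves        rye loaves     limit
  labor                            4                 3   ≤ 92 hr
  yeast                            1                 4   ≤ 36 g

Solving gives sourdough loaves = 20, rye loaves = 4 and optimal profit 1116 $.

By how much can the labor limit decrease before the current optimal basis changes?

65

Binding constraints: labor, yeast. The basis is B = [[4,3],[1,4]] with det 13.
Per unit decrease in labor, x* moves by d = (-0.3077, 0.0769).
The basis stays optimal until sourdough loaves reaches 0; allowable decrease = 65 hr.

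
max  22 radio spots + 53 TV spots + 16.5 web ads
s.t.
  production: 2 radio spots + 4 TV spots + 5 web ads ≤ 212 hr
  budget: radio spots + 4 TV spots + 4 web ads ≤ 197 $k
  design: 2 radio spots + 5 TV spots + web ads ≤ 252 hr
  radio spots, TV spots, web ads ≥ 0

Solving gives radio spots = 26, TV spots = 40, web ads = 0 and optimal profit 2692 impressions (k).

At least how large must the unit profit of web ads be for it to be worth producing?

19

At the optimum: production uses 212 of 212 (binding); budget uses 186 of 197 (slack = 11); design uses 252 of 252 (binding).
By complementary slackness, y = 0 for the non-binding constraint.
The binding rows give the dual system: 2·y_production + 2·y_design = 22 and 4·y_production + 5·y_design = 53.
This yields shadow prices y_production = 2, y_design = 9.
web ads enters the basis when its profit ≥ yᵀa₃ = 2·5 + 9·1 = 19.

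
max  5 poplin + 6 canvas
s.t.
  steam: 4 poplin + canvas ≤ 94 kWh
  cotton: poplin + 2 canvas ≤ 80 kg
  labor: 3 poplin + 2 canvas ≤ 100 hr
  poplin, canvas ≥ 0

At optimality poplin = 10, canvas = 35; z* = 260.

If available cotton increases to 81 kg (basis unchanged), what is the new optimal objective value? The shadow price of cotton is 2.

262

Δb = 1, so new z* = 260 + (2)·(1) = 260 + 2 = 262.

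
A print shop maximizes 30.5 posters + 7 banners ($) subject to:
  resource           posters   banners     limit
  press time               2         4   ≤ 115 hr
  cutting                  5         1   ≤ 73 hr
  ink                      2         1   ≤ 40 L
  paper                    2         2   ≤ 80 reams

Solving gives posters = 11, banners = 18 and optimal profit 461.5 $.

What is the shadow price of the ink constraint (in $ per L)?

Check each constraint at x*: press time 94/115 (slack 21); cutting 73/73 (tight); ink 40/40 (tight); paper 58/80 (slack 22).
Since press time, paper are not tight, their duals are 0.
Dual feasibility on the basic columns requires 5·y_cutting + 2·y_ink = 30.5, 1·y_cutting + 1·y_ink = 7.
This yields shadow prices y_cutting = 5.5, y_ink = 1.5.
Shadow price of ink = 1.5.

1.5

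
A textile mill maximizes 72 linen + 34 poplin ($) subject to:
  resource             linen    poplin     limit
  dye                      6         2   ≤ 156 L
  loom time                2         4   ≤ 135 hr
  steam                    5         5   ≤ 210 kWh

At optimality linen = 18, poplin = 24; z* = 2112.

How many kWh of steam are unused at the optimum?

0

steam used = 5·18 + 5·24 = 210; slack = 210 − 210 = 0.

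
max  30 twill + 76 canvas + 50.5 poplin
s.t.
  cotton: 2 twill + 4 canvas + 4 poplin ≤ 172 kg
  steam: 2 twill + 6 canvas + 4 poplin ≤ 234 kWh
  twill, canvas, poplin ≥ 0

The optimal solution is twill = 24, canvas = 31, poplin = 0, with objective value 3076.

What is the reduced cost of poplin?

At the optimum: cotton uses 172 of 172 (binding); steam uses 234 of 234 (binding).
The binding rows give the dual system: 2·y_cotton + 2·y_steam = 30 and 4·y_cotton + 6·y_steam = 76.
Solving: y_cotton = 7, y_steam = 8.
Reduced cost of poplin: c₃ − yᵀa₃ = 50.5 − (7·4 + 8·4) = 50.5 − 60 = -9.5.

-9.5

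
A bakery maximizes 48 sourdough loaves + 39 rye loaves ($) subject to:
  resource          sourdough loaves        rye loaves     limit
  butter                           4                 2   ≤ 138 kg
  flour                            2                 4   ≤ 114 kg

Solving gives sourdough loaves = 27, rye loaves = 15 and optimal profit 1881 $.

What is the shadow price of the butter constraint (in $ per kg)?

Both butter and flour are binding at x*.
The binding rows give the dual system: 4·y_butter + 2·y_flour = 48 and 2·y_butter + 4·y_flour = 39.
This yields shadow prices y_butter = 9.5, y_flour = 5.
Shadow price of butter = 9.5.

9.5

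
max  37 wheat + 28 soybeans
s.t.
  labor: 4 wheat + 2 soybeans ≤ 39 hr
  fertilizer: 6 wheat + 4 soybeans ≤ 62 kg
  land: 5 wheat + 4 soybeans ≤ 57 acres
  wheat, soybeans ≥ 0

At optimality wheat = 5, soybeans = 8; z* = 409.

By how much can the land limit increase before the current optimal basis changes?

5

Binding constraints: fertilizer, land. The basis is B = [[6,4],[5,4]] with det 4.
Per unit increase in land, x* moves by d = (-1, 1.5).
The basis stays optimal until wheat reaches 0; allowable increase = 5 acres.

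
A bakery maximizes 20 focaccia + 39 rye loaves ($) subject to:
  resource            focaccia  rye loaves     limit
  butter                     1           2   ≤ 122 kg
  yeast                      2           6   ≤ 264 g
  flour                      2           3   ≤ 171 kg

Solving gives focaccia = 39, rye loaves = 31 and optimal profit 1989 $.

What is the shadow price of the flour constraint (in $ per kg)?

7

Check each constraint at x*: butter 101/122 (slack 21); yeast 264/264 (tight); flour 171/171 (tight).
Since butter is not tight, its dual is 0.
From A_Bᵀ y = c: 2·y_yeast + 2·y_flour = 20; 6·y_yeast + 3·y_flour = 39.
This yields shadow prices y_yeast = 3, y_flour = 7.
Shadow price of flour = 7.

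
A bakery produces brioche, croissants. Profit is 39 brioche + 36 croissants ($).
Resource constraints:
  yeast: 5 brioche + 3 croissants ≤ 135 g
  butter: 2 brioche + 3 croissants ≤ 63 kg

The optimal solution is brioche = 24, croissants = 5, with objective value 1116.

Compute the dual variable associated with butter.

Check each constraint at x*: yeast 135/135 (tight); butter 63/63 (tight).
Dual feasibility on the basic columns requires 5·y_yeast + 2·y_butter = 39, 3·y_yeast + 3·y_butter = 36.
Solving: y_yeast = 5, y_butter = 7.
Shadow price of butter = 7.

7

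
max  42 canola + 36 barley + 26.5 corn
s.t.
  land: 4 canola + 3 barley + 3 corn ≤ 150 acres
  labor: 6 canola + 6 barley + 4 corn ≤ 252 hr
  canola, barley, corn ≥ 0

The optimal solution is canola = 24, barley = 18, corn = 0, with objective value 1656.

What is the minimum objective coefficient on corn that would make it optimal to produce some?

Both land and labor are binding at x*.
From A_Bᵀ y = c: 4·y_land + 6·y_labor = 42; 3·y_land + 6·y_labor = 36.
This yields shadow prices y_land = 6, y_labor = 3.
corn enters the basis when its profit ≥ yᵀa₃ = 6·3 + 3·4 = 30.

30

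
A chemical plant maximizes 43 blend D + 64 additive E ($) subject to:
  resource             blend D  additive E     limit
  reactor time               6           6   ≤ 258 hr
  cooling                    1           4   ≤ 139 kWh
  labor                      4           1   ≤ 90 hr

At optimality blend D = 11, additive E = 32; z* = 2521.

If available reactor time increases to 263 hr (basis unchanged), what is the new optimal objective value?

2551

Check each constraint at x*: reactor time 258/258 (tight); cooling 139/139 (tight); labor 76/90 (slack 14).
By complementary slackness, y = 0 for the non-binding constraint.
From A_Bᵀ y = c: 6·y_reactor time + 1·y_cooling = 43; 6·y_reactor time + 4·y_cooling = 64.
Solving: y_reactor time = 6, y_cooling = 7.
Δz = y_reactor time·Δb = 6 × (5) = 30, so new z* = 2521 + 30 = 2551.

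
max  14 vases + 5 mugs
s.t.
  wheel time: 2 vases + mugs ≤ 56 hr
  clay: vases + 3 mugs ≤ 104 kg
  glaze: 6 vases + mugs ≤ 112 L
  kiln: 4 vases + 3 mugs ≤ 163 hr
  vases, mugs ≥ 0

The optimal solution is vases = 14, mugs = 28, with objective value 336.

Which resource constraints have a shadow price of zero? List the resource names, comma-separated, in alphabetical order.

wheel time: 56/56 (binding)
clay: 98/104 (slack 6)
glaze: 112/112 (binding)
kiln: 140/163 (slack 23)
By complementary slackness, a constraint with positive slack has shadow price 0 → clay, kiln.

clay, kiln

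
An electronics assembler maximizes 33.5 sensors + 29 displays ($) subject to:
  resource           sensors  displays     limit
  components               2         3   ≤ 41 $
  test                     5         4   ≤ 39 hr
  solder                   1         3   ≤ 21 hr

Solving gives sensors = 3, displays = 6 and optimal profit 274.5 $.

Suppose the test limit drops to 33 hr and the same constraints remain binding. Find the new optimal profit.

Binding: test and solder. Non-binding: components (17 unused).
Since components is not tight, its dual is 0.
The binding rows give the dual system: 5·y_test + 1·y_solder = 33.5 and 4·y_test + 3·y_solder = 29.
→ y_test = 6.5 and y_solder = 1.
Δz = y_test·Δb = 6.5 × (-6) = -39, so new z* = 274.5 − 39 = 235.5.

235.5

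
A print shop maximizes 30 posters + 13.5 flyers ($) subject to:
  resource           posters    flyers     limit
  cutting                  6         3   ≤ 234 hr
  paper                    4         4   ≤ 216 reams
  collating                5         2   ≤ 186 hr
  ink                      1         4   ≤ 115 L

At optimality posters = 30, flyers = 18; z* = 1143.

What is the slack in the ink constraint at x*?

13

ink used = 1·30 + 4·18 = 102; slack = 115 − 102 = 13.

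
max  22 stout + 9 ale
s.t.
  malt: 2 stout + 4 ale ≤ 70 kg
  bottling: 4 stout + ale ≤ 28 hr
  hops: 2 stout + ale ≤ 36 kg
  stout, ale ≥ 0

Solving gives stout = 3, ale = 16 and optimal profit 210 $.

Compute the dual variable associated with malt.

1

Check each constraint at x*: malt 70/70 (tight); bottling 28/28 (tight); hops 22/36 (slack 14).
By complementary slackness, y = 0 for the non-binding constraint.
The binding rows give the dual system: 2·y_malt + 4·y_bottling = 22 and 4·y_malt + 1·y_bottling = 9.
This yields shadow prices y_malt = 1, y_bottling = 5.
Shadow price of malt = 1.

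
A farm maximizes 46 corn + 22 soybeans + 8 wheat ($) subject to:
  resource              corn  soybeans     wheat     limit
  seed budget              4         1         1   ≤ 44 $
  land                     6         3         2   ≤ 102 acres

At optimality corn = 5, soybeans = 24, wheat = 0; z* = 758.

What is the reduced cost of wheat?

Check each constraint at x*: seed budget 44/44 (tight); land 102/102 (tight).
The binding rows give the dual system: 4·y_seed budget + 6·y_land = 46 and 1·y_seed budget + 3·y_land = 22.
This yields shadow prices y_seed budget = 1, y_land = 7.
Reduced cost of wheat: c₃ − yᵀa₃ = 8 − (1·1 + 7·2) = 8 − 15 = -7.

-7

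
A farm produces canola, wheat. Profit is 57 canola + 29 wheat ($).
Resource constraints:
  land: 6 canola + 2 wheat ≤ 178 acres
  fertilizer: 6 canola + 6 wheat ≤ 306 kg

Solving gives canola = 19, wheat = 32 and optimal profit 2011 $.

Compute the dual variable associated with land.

7

Check each constraint at x*: land 178/178 (tight); fertilizer 306/306 (tight).
From A_Bᵀ y = c: 6·y_land + 6·y_fertilizer = 57; 2·y_land + 6·y_fertilizer = 29.
Solving: y_land = 7, y_fertilizer = 2.5.
Shadow price of land = 7.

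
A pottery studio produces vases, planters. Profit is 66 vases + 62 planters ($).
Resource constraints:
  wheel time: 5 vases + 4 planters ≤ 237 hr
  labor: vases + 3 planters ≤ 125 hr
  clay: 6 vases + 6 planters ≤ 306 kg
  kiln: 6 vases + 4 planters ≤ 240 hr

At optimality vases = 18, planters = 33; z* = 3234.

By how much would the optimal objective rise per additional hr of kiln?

Check each constraint at x*: wheel time 222/237 (slack 15); labor 117/125 (slack 8); clay 306/306 (tight); kiln 240/240 (tight).
Since wheel time, labor are not tight, their duals are 0.
From A_Bᵀ y = c: 6·y_clay + 6·y_kiln = 66; 6·y_clay + 4·y_kiln = 62.
→ y_clay = 9 and y_kiln = 2.
Shadow price of kiln = 2.

2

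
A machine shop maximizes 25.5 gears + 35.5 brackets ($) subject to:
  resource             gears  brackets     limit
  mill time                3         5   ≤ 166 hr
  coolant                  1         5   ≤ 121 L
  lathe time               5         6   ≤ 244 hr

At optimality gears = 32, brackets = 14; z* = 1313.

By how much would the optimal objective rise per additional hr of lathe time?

At the optimum: mill time uses 166 of 166 (binding); coolant uses 102 of 121 (slack = 19); lathe time uses 244 of 244 (binding).
Since coolant is not tight, its dual is 0.
The binding rows give the dual system: 3·y_mill time + 5·y_lathe time = 25.5 and 5·y_mill time + 6·y_lathe time = 35.5.
→ y_mill time = 3.5 and y_lathe time = 3.
Shadow price of lathe time = 3.

3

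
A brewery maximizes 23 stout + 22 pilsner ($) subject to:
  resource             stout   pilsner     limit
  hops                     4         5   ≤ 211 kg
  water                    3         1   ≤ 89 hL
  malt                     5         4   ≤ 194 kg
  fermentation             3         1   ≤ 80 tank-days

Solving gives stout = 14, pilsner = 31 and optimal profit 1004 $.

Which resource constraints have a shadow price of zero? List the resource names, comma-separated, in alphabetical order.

hops: 211/211 (binding)
water: 73/89 (slack 16)
malt: 194/194 (binding)
fermentation: 73/80 (slack 7)
By complementary slackness, a constraint with positive slack has shadow price 0 → fermentation, water.

fermentation, water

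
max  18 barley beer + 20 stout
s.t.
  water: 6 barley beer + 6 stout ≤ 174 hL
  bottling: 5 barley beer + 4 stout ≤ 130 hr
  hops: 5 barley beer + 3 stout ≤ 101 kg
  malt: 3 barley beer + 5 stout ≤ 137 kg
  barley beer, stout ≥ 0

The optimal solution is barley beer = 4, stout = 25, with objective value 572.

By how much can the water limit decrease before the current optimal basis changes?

Binding constraints: water, malt. The basis is B = [[6,6],[3,5]] with det 12.
Per unit decrease in water, x* moves by d = (-0.4167, 0.25).
The basis stays optimal until barley beer reaches 0; allowable decrease = 9.6 hL.

9.6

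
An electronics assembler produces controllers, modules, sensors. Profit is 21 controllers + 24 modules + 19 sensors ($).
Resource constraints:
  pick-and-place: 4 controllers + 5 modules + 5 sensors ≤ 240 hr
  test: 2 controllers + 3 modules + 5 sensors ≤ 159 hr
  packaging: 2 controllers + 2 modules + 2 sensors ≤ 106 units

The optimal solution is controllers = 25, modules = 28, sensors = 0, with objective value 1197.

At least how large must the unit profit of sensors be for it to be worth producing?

Check each constraint at x*: pick-and-place 240/240 (tight); test 134/159 (slack 25); packaging 106/106 (tight).
By complementary slackness, y = 0 for the non-binding constraint.
The binding rows give the dual system: 4·y_pick-and-place + 2·y_packaging = 21 and 5·y_pick-and-place + 2·y_packaging = 24.
→ y_pick-and-place = 3 and y_packaging = 4.5.
sensors enters the basis when its profit ≥ yᵀa₃ = 3·5 + 4.5·2 = 24.

24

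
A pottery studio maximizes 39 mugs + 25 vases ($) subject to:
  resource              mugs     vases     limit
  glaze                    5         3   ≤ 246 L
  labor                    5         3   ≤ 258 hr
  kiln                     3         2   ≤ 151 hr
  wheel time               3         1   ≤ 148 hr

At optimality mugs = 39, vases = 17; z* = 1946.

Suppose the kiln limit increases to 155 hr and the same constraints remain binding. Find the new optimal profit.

1978

Binding: glaze and kiln. Non-binding: labor (12 unused), wheel time (14 unused).
Since labor, wheel time are not tight, their duals are 0.
Dual feasibility on the basic columns requires 5·y_glaze + 3·y_kiln = 39, 3·y_glaze + 2·y_kiln = 25.
This yields shadow prices y_glaze = 3, y_kiln = 8.
Δz = y_kiln·Δb = 8 × (4) = 32, so new z* = 1946 + 32 = 1978.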